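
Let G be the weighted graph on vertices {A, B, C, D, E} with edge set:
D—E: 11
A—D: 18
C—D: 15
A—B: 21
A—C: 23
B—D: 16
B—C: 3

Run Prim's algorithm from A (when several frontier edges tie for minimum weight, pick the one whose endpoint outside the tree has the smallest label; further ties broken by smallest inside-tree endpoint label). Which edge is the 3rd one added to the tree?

Grow the tree from A using Prim:
Step 1: frontier [A—D 18, A—B 21, A—C 23] → take A—D (18); add D.
Step 2: frontier [A—B 21, A—C 23, D—E 11, C—D 15, B—D 16] → take D—E (11); add E.
Step 3: frontier [A—B 21, A—C 23, C—D 15, B—D 16] → take C—D (15); add C.
Step 4: frontier [A—B 21, B—C 3, B—D 16] → take B—C (3); add B.
The 3rd edge added is C—D.

C-D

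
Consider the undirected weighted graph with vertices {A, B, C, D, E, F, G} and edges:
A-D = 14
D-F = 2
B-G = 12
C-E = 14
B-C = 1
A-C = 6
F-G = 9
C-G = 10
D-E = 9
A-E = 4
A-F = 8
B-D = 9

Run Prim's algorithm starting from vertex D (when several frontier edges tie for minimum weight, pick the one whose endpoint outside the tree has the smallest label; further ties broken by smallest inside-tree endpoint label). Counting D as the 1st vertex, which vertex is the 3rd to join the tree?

Prim, starting at D.
Step 1: cheapest edge leaving the tree is D-F (2); add F.
Step 2: cheapest edge leaving the tree is A-F (8); add A.
Step 3: cheapest edge leaving the tree is A-E (4); add E.
Step 4: cheapest edge leaving the tree is A-C (6); add C.
Step 5: cheapest edge leaving the tree is B-C (1); add B.
Step 6: cheapest edge leaving the tree is F-G (9); add G.
Vertex order: D, F, A, E, C, B, G. The 3rd vertex is A.

A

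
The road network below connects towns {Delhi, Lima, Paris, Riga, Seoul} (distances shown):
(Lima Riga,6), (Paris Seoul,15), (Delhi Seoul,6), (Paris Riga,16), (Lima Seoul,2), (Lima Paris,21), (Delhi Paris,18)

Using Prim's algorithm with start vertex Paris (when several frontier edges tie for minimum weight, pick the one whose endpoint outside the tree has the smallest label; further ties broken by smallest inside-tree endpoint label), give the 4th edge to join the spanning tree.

Prim's algorithm from Paris:
Step 1: cheapest edge leaving the tree is Paris Seoul (15); add Seoul.
Step 2: cheapest edge leaving the tree is Lima Seoul (2); add Lima.
Step 3: cheapest edge leaving the tree is Delhi Seoul (6); add Delhi.
Step 4: cheapest edge leaving the tree is Lima Riga (6); add Riga.
The 4th edge added is Lima Riga.

Lima-Riga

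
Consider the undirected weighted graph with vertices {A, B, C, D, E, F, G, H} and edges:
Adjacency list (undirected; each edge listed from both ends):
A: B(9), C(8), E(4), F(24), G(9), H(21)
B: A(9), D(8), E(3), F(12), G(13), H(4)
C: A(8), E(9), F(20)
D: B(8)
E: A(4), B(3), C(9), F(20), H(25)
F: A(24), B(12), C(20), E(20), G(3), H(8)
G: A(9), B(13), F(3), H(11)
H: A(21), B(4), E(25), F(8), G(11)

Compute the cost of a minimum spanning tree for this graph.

Prim, starting at H.
Step 1: cheapest edge leaving the tree is B—H (4); add B.
Step 2: cheapest edge leaving the tree is B—E (3); add E.
Step 3: cheapest edge leaving the tree is A—E (4); add A.
Step 4: cheapest edge leaving the tree is A—C (8); add C.
Step 5: cheapest edge leaving the tree is B—D (8); add D.
Step 6: cheapest edge leaving the tree is F—H (8); add F.
Step 7: cheapest edge leaving the tree is F—G (3); add G.
MST edges: B—H, B—E, A—E, A—C, B—D, F—H, F—G; total weight 4+3+4+8+8+8+3 = 38.

38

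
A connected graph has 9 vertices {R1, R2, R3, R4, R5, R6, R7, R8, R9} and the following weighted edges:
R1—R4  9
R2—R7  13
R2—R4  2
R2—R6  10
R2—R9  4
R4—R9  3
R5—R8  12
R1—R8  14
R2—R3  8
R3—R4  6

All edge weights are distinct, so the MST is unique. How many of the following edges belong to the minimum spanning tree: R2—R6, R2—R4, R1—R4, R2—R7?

Sort edges by weight, then run Kruskal:
R2—R4 (2): add — endpoints in different components.
R4—R9 (3): add — endpoints in different components.
R2—R9 (4): skip — R2 and R9 already connected.
R3—R4 (6): add — endpoints in different components.
R2—R3 (8): skip — R2 and R3 already connected.
R1—R4 (9): add — endpoints in different components.
R2—R6 (10): add — endpoints in different components.
R5—R8 (12): add — endpoints in different components.
R2—R7 (13): add — endpoints in different components.
R1—R8 (14): add — endpoints in different components.
MST edge set: {R2—R4, R4—R9, R3—R4, R1—R4, R2—R6, R5—R8, R2—R7, R1—R8}.
Of the listed edges, {R2—R6, R2—R4, R1—R4, R2—R7} are in the MST → 4.

4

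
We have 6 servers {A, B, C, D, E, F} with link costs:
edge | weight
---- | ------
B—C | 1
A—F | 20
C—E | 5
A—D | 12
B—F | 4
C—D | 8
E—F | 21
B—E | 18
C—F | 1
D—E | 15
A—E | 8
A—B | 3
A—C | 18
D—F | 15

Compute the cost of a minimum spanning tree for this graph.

18

Prim, starting at E.
Step 1: cheapest edge leaving the tree is C—E (5); add C.
Step 2: cheapest edge leaving the tree is B—C (1); add B.
Step 3: cheapest edge leaving the tree is C—F (1); add F.
Step 4: cheapest edge leaving the tree is A—B (3); add A.
Step 5: cheapest edge leaving the tree is C—D (8); add D.
MST edges: C—E, B—C, C—F, A—B, C—D; total weight 5+1+1+3+8 = 18.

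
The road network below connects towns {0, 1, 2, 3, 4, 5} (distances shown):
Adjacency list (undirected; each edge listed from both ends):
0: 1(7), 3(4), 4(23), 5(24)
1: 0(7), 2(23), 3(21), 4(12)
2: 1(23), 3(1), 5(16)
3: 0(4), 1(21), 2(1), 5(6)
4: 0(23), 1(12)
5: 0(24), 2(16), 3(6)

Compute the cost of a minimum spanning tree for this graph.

30

Sort edges by weight, then run Kruskal:
2—3 (1): add. Components now {0} {1} {2,3} {4} {5}
0—3 (4): add. Components now {0,2,3} {1} {4} {5}
3—5 (6): add. Components now {0,2,3,5} {1} {4}
0—1 (7): add. Components now {0,1,2,3,5} {4}
1—4 (12): add. Components now {0,1,2,3,4,5}
MST edges: 2—3, 0—3, 3—5, 0—1, 1—4; total weight 1+4+6+7+12 = 30.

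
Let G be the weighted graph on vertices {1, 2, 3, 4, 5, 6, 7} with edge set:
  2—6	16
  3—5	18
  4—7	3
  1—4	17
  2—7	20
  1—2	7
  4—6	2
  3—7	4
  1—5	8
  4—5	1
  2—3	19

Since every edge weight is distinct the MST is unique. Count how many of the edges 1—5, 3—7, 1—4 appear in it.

2

Kruskal's algorithm — process edges by increasing weight (ties by edge label):
4—5 (1): add. Components now {1} {2} {3} {4,5} {6} {7}
4—6 (2): add. Components now {1} {2} {3} {4,5,6} {7}
4—7 (3): add. Components now {1} {2} {3} {4,5,6,7}
3—7 (4): add. Components now {1} {2} {3,4,5,6,7}
1—2 (7): add. Components now {1,2} {3,4,5,6,7}
1—5 (8): add. Components now {1,2,3,4,5,6,7}
MST edge set: {4—5, 4—6, 4—7, 3—7, 1—2, 1—5}.
Of the listed edges, {1—5, 3—7} are in the MST → 2.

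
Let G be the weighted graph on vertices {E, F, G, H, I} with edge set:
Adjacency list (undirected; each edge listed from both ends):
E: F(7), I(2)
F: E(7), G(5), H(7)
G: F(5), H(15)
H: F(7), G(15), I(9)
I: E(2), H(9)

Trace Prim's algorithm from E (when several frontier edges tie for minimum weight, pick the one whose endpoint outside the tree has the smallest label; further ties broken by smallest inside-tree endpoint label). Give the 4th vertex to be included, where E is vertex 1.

Grow the tree from E using Prim:
Step 1: frontier [E I 2, E F 7] → take E I (2); add I.
Step 2: frontier [E F 7, H I 9] → take E F (7); add F.
Step 3: frontier [F G 5, F H 7, H I 9] → take F G (5); add G.
Step 4: frontier [F H 7, G H 15, H I 9] → take F H (7); add H.
Vertex order: E, I, F, G, H. The 4th vertex is G.

G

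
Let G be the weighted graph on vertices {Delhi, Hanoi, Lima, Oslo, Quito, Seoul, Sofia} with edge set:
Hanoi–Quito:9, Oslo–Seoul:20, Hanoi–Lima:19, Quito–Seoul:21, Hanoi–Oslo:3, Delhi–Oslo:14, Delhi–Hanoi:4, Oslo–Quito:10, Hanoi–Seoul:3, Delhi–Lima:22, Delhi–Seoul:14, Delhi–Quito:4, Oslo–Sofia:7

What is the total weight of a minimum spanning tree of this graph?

40

Kruskal's algorithm — process edges by increasing weight (ties by edge label):
Hanoi–Oslo (3): add. Components now {Seoul} {Lima} {Hanoi,Oslo} {Quito} {Delhi} {Sofia}
Hanoi–Seoul (3): add. Components now {Hanoi,Oslo,Seoul} {Lima} {Quito} {Delhi} {Sofia}
Delhi–Hanoi (4): add. Components now {Delhi,Hanoi,Oslo,Seoul} {Lima} {Quito} {Sofia}
Delhi–Quito (4): add. Components now {Delhi,Hanoi,Oslo,Quito,Seoul} {Lima} {Sofia}
Oslo–Sofia (7): add. Components now {Delhi,Hanoi,Oslo,Quito,Seoul,Sofia} {Lima}
Hanoi–Quito (9): skip — Hanoi and Quito already connected.
Oslo–Quito (10): skip — Quito and Oslo already connected.
Delhi–Oslo (14): skip — Oslo and Delhi already connected.
Delhi–Seoul (14): skip — Seoul and Delhi already connected.
Hanoi–Lima (19): add. Components now {Delhi,Hanoi,Lima,Oslo,Quito,Seoul,Sofia}
MST edges: Hanoi–Oslo, Hanoi–Seoul, Delhi–Hanoi, Delhi–Quito, Oslo–Sofia, Hanoi–Lima; total weight 3+3+4+4+7+19 = 40.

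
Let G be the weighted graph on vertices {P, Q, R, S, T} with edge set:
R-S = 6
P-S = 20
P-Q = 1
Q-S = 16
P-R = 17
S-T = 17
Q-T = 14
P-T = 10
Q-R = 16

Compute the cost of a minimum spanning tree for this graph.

33

Kruskal: consider edges lightest-first.
P-Q (1): add. Components now {R} {P,Q} {T} {S}
R-S (6): add. Components now {R,S} {P,Q} {T}
P-T (10): add. Components now {R,S} {P,Q,T}
Q-T (14): skip — Q and T already connected.
Q-R (16): add. Components now {P,Q,R,S,T}
MST edges: P-Q, R-S, P-T, Q-R; total weight 1+6+10+16 = 33.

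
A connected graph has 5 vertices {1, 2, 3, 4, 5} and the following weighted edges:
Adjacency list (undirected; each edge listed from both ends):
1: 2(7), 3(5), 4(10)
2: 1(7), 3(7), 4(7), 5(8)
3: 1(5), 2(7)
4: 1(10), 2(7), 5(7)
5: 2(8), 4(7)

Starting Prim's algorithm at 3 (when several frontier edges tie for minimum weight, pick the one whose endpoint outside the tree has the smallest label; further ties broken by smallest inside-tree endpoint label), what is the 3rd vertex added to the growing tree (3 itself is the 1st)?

2

Prim's algorithm from 3:
Step 1: frontier [1—3 5, 2—3 7] → take 1—3 (5); add 1.
Step 2: frontier [1—2 7, 1—4 10, 2—3 7] → take 1—2 (7); add 2.
Step 3: frontier [1—4 10, 2—4 7, 2—5 8] → take 2—4 (7); add 4.
Step 4: frontier [2—5 8, 4—5 7] → take 4—5 (7); add 5.
Vertex order: 3, 1, 2, 4, 5. The 3rd vertex is 2.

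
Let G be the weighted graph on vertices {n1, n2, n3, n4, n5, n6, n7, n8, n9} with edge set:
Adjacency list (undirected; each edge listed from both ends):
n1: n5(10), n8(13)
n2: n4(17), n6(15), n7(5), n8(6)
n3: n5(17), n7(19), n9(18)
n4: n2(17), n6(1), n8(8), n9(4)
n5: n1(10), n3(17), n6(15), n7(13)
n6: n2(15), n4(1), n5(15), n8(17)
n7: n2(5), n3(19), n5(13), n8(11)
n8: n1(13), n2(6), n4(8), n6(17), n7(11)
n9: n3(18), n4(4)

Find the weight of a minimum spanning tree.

Kruskal: consider edges lightest-first.
n4–n6 (1): add — endpoints in different components.
n4–n9 (4): add — endpoints in different components.
n2–n7 (5): add — endpoints in different components.
n2–n8 (6): add — endpoints in different components.
n4–n8 (8): add — endpoints in different components.
n1–n5 (10): add — endpoints in different components.
n7–n8 (11): skip — n7 and n8 already connected.
n1–n8 (13): add — endpoints in different components.
n5–n7 (13): skip — n7 and n5 already connected.
n2–n6 (15): skip — n6 and n2 already connected.
n5–n6 (15): skip — n6 and n5 already connected.
n2–n4 (17): skip — n4 and n2 already connected.
n3–n5 (17): add — endpoints in different components.
MST edges: n4–n6, n4–n9, n2–n7, n2–n8, n4–n8, n1–n5, n1–n8, n3–n5; total weight 1+4+5+6+8+10+13+17 = 64.

64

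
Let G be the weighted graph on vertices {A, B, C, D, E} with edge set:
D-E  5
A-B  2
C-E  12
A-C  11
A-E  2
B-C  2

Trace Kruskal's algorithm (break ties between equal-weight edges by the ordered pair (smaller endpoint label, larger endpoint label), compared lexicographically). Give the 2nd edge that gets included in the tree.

A-E

Kruskal: consider edges lightest-first.
A-B (2): add — endpoints in different components.
A-E (2): add — endpoints in different components.
B-C (2): add — endpoints in different components.
D-E (5): add — endpoints in different components.
The 2nd edge added is A-E.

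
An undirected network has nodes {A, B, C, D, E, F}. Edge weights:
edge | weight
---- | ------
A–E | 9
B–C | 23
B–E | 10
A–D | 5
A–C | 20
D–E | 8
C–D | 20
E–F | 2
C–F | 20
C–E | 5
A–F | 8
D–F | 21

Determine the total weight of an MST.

30

Prim, starting at C.
Step 1: cheapest edge leaving the tree is C–E (5); add E.
Step 2: cheapest edge leaving the tree is E–F (2); add F.
Step 3: cheapest edge leaving the tree is A–F (8); add A.
Step 4: cheapest edge leaving the tree is A–D (5); add D.
Step 5: cheapest edge leaving the tree is B–E (10); add B.
MST edges: C–E, E–F, A–F, A–D, B–E; total weight 5+2+8+5+10 = 30.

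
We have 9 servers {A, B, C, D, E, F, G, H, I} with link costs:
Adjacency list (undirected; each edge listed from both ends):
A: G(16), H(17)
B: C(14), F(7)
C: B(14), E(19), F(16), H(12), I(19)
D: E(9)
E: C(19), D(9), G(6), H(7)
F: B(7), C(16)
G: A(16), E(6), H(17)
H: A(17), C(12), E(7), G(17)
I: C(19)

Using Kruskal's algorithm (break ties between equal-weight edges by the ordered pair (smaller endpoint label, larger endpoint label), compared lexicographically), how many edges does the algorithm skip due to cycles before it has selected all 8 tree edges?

Kruskal: consider edges lightest-first.
E-G (6): add — endpoints in different components.
B-F (7): add — endpoints in different components.
E-H (7): add — endpoints in different components.
D-E (9): add — endpoints in different components.
C-H (12): add — endpoints in different components.
B-C (14): add — endpoints in different components.
A-G (16): add — endpoints in different components.
C-F (16): skip — C and F already connected.
A-H (17): skip — A and H already connected.
G-H (17): skip — G and H already connected.
C-E (19): skip — C and E already connected.
C-I (19): add — endpoints in different components.
Edges rejected before the tree was complete: 4.

4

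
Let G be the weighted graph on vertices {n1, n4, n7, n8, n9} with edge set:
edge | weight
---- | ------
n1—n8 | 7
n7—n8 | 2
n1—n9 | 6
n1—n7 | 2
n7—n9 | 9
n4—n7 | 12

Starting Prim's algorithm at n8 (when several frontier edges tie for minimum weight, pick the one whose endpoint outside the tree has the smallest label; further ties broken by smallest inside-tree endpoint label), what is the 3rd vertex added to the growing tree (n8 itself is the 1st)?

Grow the tree from n8 using Prim:
Step 1: frontier [n7—n8 2, n1—n8 7] → take n7—n8 (2); add n7.
Step 2: frontier [n1—n7 2, n7—n9 9, n4—n7 12, n1—n8 7] → take n1—n7 (2); add n1.
Step 3: frontier [n1—n9 6, n7—n9 9, n4—n7 12] → take n1—n9 (6); add n9.
Step 4: frontier [n4—n7 12] → take n4—n7 (12); add n4.
Vertex order: n8, n7, n1, n9, n4. The 3rd vertex is n1.

n1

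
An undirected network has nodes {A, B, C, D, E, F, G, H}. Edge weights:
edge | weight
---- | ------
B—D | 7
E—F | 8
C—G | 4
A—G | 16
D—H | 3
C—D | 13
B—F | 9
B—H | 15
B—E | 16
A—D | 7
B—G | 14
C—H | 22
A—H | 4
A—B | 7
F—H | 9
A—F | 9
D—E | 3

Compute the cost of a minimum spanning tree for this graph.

42

Grow the tree from D using Prim:
Step 1: cheapest edge leaving the tree is D—E (3); add E.
Step 2: cheapest edge leaving the tree is D—H (3); add H.
Step 3: cheapest edge leaving the tree is A—H (4); add A.
Step 4: cheapest edge leaving the tree is A—B (7); add B.
Step 5: cheapest edge leaving the tree is E—F (8); add F.
Step 6: cheapest edge leaving the tree is C—D (13); add C.
Step 7: cheapest edge leaving the tree is C—G (4); add G.
MST edges: D—E, D—H, A—H, A—B, E—F, C—D, C—G; total weight 3+3+4+7+8+13+4 = 42.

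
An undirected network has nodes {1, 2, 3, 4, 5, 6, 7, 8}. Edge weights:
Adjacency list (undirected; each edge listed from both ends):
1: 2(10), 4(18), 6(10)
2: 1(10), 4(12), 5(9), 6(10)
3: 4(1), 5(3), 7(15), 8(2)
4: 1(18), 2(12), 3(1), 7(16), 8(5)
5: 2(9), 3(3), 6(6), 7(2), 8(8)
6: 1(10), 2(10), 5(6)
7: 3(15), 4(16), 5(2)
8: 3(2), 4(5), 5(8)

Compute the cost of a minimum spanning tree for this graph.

Prim, starting at 8.
Step 1: cheapest edge leaving the tree is 3-8 (2); add 3.
Step 2: cheapest edge leaving the tree is 3-4 (1); add 4.
Step 3: cheapest edge leaving the tree is 3-5 (3); add 5.
Step 4: cheapest edge leaving the tree is 5-7 (2); add 7.
Step 5: cheapest edge leaving the tree is 5-6 (6); add 6.
Step 6: cheapest edge leaving the tree is 2-5 (9); add 2.
Step 7: cheapest edge leaving the tree is 1-2 (10); add 1.
MST edges: 3-8, 3-4, 3-5, 5-7, 5-6, 2-5, 1-2; total weight 2+1+3+2+6+9+10 = 33.

33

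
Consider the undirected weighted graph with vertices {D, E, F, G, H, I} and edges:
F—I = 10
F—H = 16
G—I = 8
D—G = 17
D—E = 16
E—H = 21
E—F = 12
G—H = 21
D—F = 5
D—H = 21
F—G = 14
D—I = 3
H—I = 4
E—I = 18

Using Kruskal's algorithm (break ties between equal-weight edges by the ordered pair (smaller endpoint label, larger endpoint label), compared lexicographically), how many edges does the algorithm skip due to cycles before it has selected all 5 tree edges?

Sort edges by weight, then run Kruskal:
D—I (3): add. Components now {D,I} {E} {F} {G} {H}
H—I (4): add. Components now {D,H,I} {E} {F} {G}
D—F (5): add. Components now {D,F,H,I} {E} {G}
G—I (8): add. Components now {D,F,G,H,I} {E}
F—I (10): skip — F and I already connected.
E—F (12): add. Components now {D,E,F,G,H,I}
Edges rejected before the tree was complete: 1.

1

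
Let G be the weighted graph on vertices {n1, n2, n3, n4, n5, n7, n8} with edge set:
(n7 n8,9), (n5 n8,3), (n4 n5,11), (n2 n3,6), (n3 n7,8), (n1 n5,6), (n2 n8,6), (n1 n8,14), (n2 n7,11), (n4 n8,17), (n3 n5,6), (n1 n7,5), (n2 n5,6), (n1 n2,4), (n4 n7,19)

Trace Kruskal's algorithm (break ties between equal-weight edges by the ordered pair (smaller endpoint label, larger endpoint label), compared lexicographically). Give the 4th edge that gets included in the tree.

n1-n5

Kruskal's algorithm — process edges by increasing weight (ties by edge label):
n5 n8 (3): add — endpoints in different components.
n1 n2 (4): add — endpoints in different components.
n1 n7 (5): add — endpoints in different components.
n1 n5 (6): add — endpoints in different components.
n2 n3 (6): add — endpoints in different components.
n2 n5 (6): skip — n5 and n2 already connected.
n2 n8 (6): skip — n2 and n8 already connected.
n3 n5 (6): skip — n5 and n3 already connected.
n3 n7 (8): skip — n7 and n3 already connected.
n7 n8 (9): skip — n7 and n8 already connected.
n2 n7 (11): skip — n2 and n7 already connected.
n4 n5 (11): add — endpoints in different components.
The 4th edge added is n1 n5.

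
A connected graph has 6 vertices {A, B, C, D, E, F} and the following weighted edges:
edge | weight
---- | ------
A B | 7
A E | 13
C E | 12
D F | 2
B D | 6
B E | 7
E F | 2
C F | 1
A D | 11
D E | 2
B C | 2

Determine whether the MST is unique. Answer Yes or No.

Kruskal: consider edges lightest-first.
C F (1): add — endpoints in different components.
B C (2): add — endpoints in different components.
D E (2): add — endpoints in different components.
D F (2): add — endpoints in different components.
E F (2): skip — E and F already connected.
B D (6): skip — B and D already connected.
A B (7): add — endpoints in different components.
Non-tree edge E F has weight 2, equal to the heaviest edge on its tree cycle — swapping gives another MST of the same weight. Not unique.

No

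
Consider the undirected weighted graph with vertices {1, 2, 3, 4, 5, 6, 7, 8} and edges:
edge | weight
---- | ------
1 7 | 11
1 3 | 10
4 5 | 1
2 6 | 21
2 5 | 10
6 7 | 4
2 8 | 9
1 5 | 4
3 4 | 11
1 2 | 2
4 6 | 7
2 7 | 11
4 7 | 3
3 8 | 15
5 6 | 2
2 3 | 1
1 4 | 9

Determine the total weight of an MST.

Prim's algorithm from 7:
Step 1: cheapest edge leaving the tree is 4 7 (3); add 4.
Step 2: cheapest edge leaving the tree is 4 5 (1); add 5.
Step 3: cheapest edge leaving the tree is 5 6 (2); add 6.
Step 4: cheapest edge leaving the tree is 1 5 (4); add 1.
Step 5: cheapest edge leaving the tree is 1 2 (2); add 2.
Step 6: cheapest edge leaving the tree is 2 3 (1); add 3.
Step 7: cheapest edge leaving the tree is 2 8 (9); add 8.
MST edges: 4 7, 4 5, 5 6, 1 5, 1 2, 2 3, 2 8; total weight 3+1+2+4+2+1+9 = 22.

22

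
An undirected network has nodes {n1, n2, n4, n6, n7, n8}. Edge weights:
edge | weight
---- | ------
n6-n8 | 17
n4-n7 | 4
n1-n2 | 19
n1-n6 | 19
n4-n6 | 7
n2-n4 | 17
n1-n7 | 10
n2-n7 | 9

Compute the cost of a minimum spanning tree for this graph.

Prim's algorithm from n7:
Step 1: cheapest edge leaving the tree is n4-n7 (4); add n4.
Step 2: cheapest edge leaving the tree is n4-n6 (7); add n6.
Step 3: cheapest edge leaving the tree is n2-n7 (9); add n2.
Step 4: cheapest edge leaving the tree is n1-n7 (10); add n1.
Step 5: cheapest edge leaving the tree is n6-n8 (17); add n8.
MST edges: n4-n7, n4-n6, n2-n7, n1-n7, n6-n8; total weight 4+7+9+10+17 = 47.

47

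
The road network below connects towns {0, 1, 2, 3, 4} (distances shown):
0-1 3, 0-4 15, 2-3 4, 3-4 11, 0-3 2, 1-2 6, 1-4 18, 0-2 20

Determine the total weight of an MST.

20

Kruskal's algorithm — process edges by increasing weight (ties by edge label):
0-3 (2): add. Components now {0,3} {1} {2} {4}
0-1 (3): add. Components now {0,1,3} {2} {4}
2-3 (4): add. Components now {0,1,2,3} {4}
1-2 (6): skip — 1 and 2 already connected.
3-4 (11): add. Components now {0,1,2,3,4}
MST edges: 0-3, 0-1, 2-3, 3-4; total weight 2+3+4+11 = 20.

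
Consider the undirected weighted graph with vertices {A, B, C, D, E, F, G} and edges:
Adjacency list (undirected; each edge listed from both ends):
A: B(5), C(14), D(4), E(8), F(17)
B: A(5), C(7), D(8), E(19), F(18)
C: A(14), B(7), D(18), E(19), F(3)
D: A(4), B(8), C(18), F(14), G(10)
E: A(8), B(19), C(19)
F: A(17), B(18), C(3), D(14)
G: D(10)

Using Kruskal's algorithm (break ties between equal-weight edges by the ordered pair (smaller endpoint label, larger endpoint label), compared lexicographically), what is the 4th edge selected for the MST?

Kruskal's algorithm — process edges by increasing weight (ties by edge label):
C—F (3): add — endpoints in different components.
A—D (4): add — endpoints in different components.
A—B (5): add — endpoints in different components.
B—C (7): add — endpoints in different components.
A—E (8): add — endpoints in different components.
B—D (8): skip — B and D already connected.
D—G (10): add — endpoints in different components.
The 4th edge added is B—C.

B-C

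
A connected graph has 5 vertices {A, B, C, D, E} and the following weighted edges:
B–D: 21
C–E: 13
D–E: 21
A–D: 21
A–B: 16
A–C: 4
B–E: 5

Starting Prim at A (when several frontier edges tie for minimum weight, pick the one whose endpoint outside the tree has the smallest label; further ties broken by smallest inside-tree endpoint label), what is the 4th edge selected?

A-D

Grow the tree from A using Prim:
Step 1: cheapest edge leaving the tree is A–C (4); add C.
Step 2: cheapest edge leaving the tree is C–E (13); add E.
Step 3: cheapest edge leaving the tree is B–E (5); add B.
Step 4: cheapest edge leaving the tree is A–D (21); add D.
The 4th edge added is A–D.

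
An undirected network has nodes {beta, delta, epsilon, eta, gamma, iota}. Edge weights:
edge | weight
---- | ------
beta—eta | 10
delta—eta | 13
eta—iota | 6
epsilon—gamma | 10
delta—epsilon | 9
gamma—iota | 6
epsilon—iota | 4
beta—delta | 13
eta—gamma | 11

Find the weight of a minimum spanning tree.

35

Kruskal's algorithm — process edges by increasing weight (ties by edge label):
epsilon—iota (4): add. Components now {epsilon,iota} {eta} {gamma} {beta} {delta}
eta—iota (6): add. Components now {epsilon,eta,iota} {gamma} {beta} {delta}
gamma—iota (6): add. Components now {epsilon,eta,gamma,iota} {beta} {delta}
delta—epsilon (9): add. Components now {delta,epsilon,eta,gamma,iota} {beta}
beta—eta (10): add. Components now {beta,delta,epsilon,eta,gamma,iota}
MST edges: epsilon—iota, eta—iota, gamma—iota, delta—epsilon, beta—eta; total weight 4+6+6+9+10 = 35.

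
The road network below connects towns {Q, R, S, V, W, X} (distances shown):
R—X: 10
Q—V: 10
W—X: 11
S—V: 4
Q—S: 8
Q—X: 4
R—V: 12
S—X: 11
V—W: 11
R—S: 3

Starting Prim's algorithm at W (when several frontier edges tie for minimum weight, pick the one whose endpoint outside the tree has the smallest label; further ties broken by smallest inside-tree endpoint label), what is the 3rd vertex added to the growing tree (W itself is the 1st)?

S

Prim, starting at W.
Step 1: frontier [V—W 11, W—X 11] → take V—W (11); add V.
Step 2: frontier [S—V 4, Q—V 10, R—V 12, W—X 11] → take S—V (4); add S.
Step 3: frontier [R—S 3, Q—S 8, S—X 11, Q—V 10, R—V 12, W—X 11] → take R—S (3); add R.
Step 4: frontier [R—X 10, Q—S 8, S—X 11, Q—V 10, W—X 11] → take Q—S (8); add Q.
Step 5: frontier [Q—X 4, R—X 10, S—X 11, W—X 11] → take Q—X (4); add X.
Vertex order: W, V, S, R, Q, X. The 3rd vertex is S.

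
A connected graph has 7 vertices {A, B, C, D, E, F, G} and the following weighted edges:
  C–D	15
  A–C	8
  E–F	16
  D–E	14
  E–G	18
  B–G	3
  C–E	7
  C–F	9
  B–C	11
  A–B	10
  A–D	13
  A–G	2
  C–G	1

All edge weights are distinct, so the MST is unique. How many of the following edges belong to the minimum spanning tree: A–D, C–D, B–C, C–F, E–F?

2

Kruskal: consider edges lightest-first.
C–G (1): add. Components now {A} {B} {C,G} {D} {E} {F}
A–G (2): add. Components now {A,C,G} {B} {D} {E} {F}
B–G (3): add. Components now {A,B,C,G} {D} {E} {F}
C–E (7): add. Components now {A,B,C,E,G} {D} {F}
A–C (8): skip — A and C already connected.
C–F (9): add. Components now {A,B,C,E,F,G} {D}
A–B (10): skip — A and B already connected.
B–C (11): skip — B and C already connected.
A–D (13): add. Components now {A,B,C,D,E,F,G}
MST edge set: {C–G, A–G, B–G, C–E, C–F, A–D}.
Of the listed edges, {A–D, C–F} are in the MST → 2.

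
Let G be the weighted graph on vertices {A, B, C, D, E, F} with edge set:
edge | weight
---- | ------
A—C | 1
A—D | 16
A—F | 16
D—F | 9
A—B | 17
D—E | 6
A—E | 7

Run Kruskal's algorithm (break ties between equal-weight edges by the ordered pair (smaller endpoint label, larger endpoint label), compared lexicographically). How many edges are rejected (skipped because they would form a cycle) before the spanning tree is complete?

2

Kruskal's algorithm — process edges by increasing weight (ties by edge label):
A—C (1): add. Components now {A,C} {B} {D} {E} {F}
D—E (6): add. Components now {A,C} {B} {D,E} {F}
A—E (7): add. Components now {A,C,D,E} {B} {F}
D—F (9): add. Components now {A,C,D,E,F} {B}
A—D (16): skip — A and D already connected.
A—F (16): skip — A and F already connected.
A—B (17): add. Components now {A,B,C,D,E,F}
Edges rejected before the tree was complete: 2.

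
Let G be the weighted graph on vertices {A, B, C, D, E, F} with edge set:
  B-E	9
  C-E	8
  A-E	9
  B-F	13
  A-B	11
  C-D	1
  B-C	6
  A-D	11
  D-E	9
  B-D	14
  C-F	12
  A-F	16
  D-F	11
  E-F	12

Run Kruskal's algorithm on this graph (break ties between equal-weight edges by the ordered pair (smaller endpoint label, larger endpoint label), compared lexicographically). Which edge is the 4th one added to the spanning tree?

Kruskal's algorithm — process edges by increasing weight (ties by edge label):
C-D (1): add — endpoints in different components.
B-C (6): add — endpoints in different components.
C-E (8): add — endpoints in different components.
A-E (9): add — endpoints in different components.
B-E (9): skip — B and E already connected.
D-E (9): skip — D and E already connected.
A-B (11): skip — A and B already connected.
A-D (11): skip — A and D already connected.
D-F (11): add — endpoints in different components.
The 4th edge added is A-E.

A-E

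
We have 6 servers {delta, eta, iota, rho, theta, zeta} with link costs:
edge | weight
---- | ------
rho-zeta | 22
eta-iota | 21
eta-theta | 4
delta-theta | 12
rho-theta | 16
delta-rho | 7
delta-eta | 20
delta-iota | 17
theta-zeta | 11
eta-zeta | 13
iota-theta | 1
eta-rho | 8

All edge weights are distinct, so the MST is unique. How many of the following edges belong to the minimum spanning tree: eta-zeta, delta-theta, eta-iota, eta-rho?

1

Kruskal's algorithm — process edges by increasing weight (ties by edge label):
iota-theta (1): add. Components now {zeta} {rho} {iota,theta} {delta} {eta}
eta-theta (4): add. Components now {zeta} {rho} {eta,iota,theta} {delta}
delta-rho (7): add. Components now {zeta} {delta,rho} {eta,iota,theta}
eta-rho (8): add. Components now {zeta} {delta,eta,iota,rho,theta}
theta-zeta (11): add. Components now {delta,eta,iota,rho,theta,zeta}
MST edge set: {iota-theta, eta-theta, delta-rho, eta-rho, theta-zeta}.
Of the listed edges, {eta-rho} are in the MST → 1.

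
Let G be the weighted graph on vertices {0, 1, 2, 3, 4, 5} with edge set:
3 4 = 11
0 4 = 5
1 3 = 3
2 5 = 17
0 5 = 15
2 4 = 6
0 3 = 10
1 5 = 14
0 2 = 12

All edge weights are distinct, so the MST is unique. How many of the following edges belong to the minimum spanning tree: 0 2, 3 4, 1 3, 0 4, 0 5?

Kruskal's algorithm — process edges by increasing weight (ties by edge label):
1 3 (3): add. Components now {0} {1,3} {2} {4} {5}
0 4 (5): add. Components now {0,4} {1,3} {2} {5}
2 4 (6): add. Components now {0,2,4} {1,3} {5}
0 3 (10): add. Components now {0,1,2,3,4} {5}
3 4 (11): skip — 3 and 4 already connected.
0 2 (12): skip — 0 and 2 already connected.
1 5 (14): add. Components now {0,1,2,3,4,5}
MST edge set: {1 3, 0 4, 2 4, 0 3, 1 5}.
Of the listed edges, {1 3, 0 4} are in the MST → 2.

2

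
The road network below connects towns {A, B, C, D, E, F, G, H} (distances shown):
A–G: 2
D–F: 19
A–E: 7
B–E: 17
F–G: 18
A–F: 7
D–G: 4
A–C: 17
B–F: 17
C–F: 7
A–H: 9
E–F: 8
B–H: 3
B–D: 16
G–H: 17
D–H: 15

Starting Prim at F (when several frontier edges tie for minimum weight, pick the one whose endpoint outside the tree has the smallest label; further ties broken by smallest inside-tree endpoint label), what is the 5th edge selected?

A-E

Grow the tree from F using Prim:
Step 1: cheapest edge leaving the tree is A–F (7); add A.
Step 2: cheapest edge leaving the tree is A–G (2); add G.
Step 3: cheapest edge leaving the tree is D–G (4); add D.
Step 4: cheapest edge leaving the tree is C–F (7); add C.
Step 5: cheapest edge leaving the tree is A–E (7); add E.
Step 6: cheapest edge leaving the tree is A–H (9); add H.
Step 7: cheapest edge leaving the tree is B–H (3); add B.
The 5th edge added is A–E.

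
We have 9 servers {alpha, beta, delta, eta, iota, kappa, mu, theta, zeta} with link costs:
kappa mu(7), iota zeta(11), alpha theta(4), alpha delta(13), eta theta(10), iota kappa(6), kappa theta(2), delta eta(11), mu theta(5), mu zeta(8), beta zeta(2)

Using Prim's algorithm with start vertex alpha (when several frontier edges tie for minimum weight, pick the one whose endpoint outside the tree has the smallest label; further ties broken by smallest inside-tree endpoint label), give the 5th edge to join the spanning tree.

Grow the tree from alpha using Prim:
Step 1: frontier [alpha theta 4, alpha delta 13] → take alpha theta (4); add theta.
Step 2: frontier [alpha delta 13, kappa theta 2, mu theta 5, eta theta 10] → take kappa theta (2); add kappa.
Step 3: frontier [alpha delta 13, iota kappa 6, kappa mu 7, mu theta 5, eta theta 10] → take mu theta (5); add mu.
Step 4: frontier [alpha delta 13, iota kappa 6, mu zeta 8, eta theta 10] → take iota kappa (6); add iota.
Step 5: frontier [alpha delta 13, iota zeta 11, mu zeta 8, eta theta 10] → take mu zeta (8); add zeta.
Step 6: frontier [alpha delta 13, eta theta 10, beta zeta 2] → take beta zeta (2); add beta.
Step 7: frontier [alpha delta 13, eta theta 10] → take eta theta (10); add eta.
Step 8: frontier [alpha delta 13, delta eta 11] → take delta eta (11); add delta.
The 5th edge added is mu zeta.

mu-zeta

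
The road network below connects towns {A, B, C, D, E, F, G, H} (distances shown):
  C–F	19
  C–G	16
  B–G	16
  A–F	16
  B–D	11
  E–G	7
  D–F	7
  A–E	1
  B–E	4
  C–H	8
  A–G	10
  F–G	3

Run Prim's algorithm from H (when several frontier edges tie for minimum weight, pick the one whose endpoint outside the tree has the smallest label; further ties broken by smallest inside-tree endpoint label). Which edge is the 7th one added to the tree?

B-E

Prim, starting at H.
Step 1: frontier [C–H 8] → take C–H (8); add C.
Step 2: frontier [C–G 16, C–F 19] → take C–G (16); add G.
Step 3: frontier [C–F 19, F–G 3, E–G 7, A–G 10, B–G 16] → take F–G (3); add F.
Step 4: frontier [D–F 7, A–F 16, E–G 7, A–G 10, B–G 16] → take D–F (7); add D.
Step 5: frontier [B–D 11, A–F 16, E–G 7, A–G 10, B–G 16] → take E–G (7); add E.
Step 6: frontier [B–D 11, A–E 1, B–E 4, A–F 16, A–G 10, B–G 16] → take A–E (1); add A.
Step 7: frontier [B–D 11, B–E 4, B–G 16] → take B–E (4); add B.
The 7th edge added is B–E.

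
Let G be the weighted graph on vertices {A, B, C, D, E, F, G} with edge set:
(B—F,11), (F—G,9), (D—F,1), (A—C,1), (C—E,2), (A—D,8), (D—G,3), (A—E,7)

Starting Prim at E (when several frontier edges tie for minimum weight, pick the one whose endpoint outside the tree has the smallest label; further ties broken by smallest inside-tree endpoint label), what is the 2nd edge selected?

A-C

Grow the tree from E using Prim:
Step 1: frontier [C—E 2, A—E 7] → take C—E (2); add C.
Step 2: frontier [A—C 1, A—E 7] → take A—C (1); add A.
Step 3: frontier [A—D 8] → take A—D (8); add D.
Step 4: frontier [D—F 1, D—G 3] → take D—F (1); add F.
Step 5: frontier [D—G 3, F—G 9, B—F 11] → take D—G (3); add G.
Step 6: frontier [B—F 11] → take B—F (11); add B.
The 2nd edge added is A—C.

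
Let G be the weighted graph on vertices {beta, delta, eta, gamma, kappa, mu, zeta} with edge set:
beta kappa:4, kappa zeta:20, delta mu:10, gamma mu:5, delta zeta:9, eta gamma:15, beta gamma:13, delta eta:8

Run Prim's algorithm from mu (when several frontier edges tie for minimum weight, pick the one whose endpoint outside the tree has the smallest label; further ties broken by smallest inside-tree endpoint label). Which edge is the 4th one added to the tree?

Prim, starting at mu.
Step 1: frontier [gamma mu 5, delta mu 10] → take gamma mu (5); add gamma.
Step 2: frontier [beta gamma 13, eta gamma 15, delta mu 10] → take delta mu (10); add delta.
Step 3: frontier [delta eta 8, delta zeta 9, beta gamma 13, eta gamma 15] → take delta eta (8); add eta.
Step 4: frontier [delta zeta 9, beta gamma 13] → take delta zeta (9); add zeta.
Step 5: frontier [beta gamma 13, kappa zeta 20] → take beta gamma (13); add beta.
Step 6: frontier [beta kappa 4, kappa zeta 20] → take beta kappa (4); add kappa.
The 4th edge added is delta zeta.

delta-zeta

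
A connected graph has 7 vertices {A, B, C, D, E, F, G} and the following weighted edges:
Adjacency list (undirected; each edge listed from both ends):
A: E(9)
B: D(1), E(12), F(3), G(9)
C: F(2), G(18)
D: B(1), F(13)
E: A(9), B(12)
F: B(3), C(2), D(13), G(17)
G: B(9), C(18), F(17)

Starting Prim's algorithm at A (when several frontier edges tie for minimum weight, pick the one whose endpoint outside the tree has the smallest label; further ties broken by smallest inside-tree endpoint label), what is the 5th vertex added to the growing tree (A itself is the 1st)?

Prim, starting at A.
Step 1: frontier [A-E 9] → take A-E (9); add E.
Step 2: frontier [B-E 12] → take B-E (12); add B.
Step 3: frontier [B-D 1, B-F 3, B-G 9] → take B-D (1); add D.
Step 4: frontier [B-F 3, B-G 9, D-F 13] → take B-F (3); add F.
Step 5: frontier [B-G 9, C-F 2, F-G 17] → take C-F (2); add C.
Step 6: frontier [B-G 9, C-G 18, F-G 17] → take B-G (9); add G.
Vertex order: A, E, B, D, F, C, G. The 5th vertex is F.

F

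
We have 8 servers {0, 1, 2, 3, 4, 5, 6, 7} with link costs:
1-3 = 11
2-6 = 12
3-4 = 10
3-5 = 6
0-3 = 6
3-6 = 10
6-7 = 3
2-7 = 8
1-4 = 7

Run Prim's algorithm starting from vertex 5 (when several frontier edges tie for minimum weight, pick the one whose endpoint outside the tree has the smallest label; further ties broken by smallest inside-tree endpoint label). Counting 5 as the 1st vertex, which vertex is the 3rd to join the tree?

0

Prim, starting at 5.
Step 1: frontier [3-5 6] → take 3-5 (6); add 3.
Step 2: frontier [0-3 6, 3-4 10, 3-6 10, 1-3 11] → take 0-3 (6); add 0.
Step 3: frontier [3-4 10, 3-6 10, 1-3 11] → take 3-4 (10); add 4.
Step 4: frontier [3-6 10, 1-3 11, 1-4 7] → take 1-4 (7); add 1.
Step 5: frontier [3-6 10] → take 3-6 (10); add 6.
Step 6: frontier [6-7 3, 2-6 12] → take 6-7 (3); add 7.
Step 7: frontier [2-6 12, 2-7 8] → take 2-7 (8); add 2.
Vertex order: 5, 3, 0, 4, 1, 6, 7, 2. The 3rd vertex is 0.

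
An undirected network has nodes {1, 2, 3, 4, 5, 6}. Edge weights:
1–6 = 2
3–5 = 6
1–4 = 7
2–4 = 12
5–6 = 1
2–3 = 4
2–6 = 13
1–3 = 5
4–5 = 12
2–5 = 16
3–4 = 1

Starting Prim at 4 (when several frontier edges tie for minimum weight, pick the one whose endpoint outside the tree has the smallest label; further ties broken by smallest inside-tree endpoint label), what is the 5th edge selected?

Prim, starting at 4.
Step 1: cheapest edge leaving the tree is 3–4 (1); add 3.
Step 2: cheapest edge leaving the tree is 2–3 (4); add 2.
Step 3: cheapest edge leaving the tree is 1–3 (5); add 1.
Step 4: cheapest edge leaving the tree is 1–6 (2); add 6.
Step 5: cheapest edge leaving the tree is 5–6 (1); add 5.
The 5th edge added is 5–6.

5-6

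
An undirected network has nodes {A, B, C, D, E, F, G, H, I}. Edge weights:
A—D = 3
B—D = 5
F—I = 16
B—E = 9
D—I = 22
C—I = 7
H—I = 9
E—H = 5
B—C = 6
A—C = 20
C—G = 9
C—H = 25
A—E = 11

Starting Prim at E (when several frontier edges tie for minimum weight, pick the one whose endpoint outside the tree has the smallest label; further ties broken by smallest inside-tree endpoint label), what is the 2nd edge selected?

Grow the tree from E using Prim:
Step 1: cheapest edge leaving the tree is E—H (5); add H.
Step 2: cheapest edge leaving the tree is B—E (9); add B.
Step 3: cheapest edge leaving the tree is B—D (5); add D.
Step 4: cheapest edge leaving the tree is A—D (3); add A.
Step 5: cheapest edge leaving the tree is B—C (6); add C.
Step 6: cheapest edge leaving the tree is C—I (7); add I.
Step 7: cheapest edge leaving the tree is C—G (9); add G.
Step 8: cheapest edge leaving the tree is F—I (16); add F.
The 2nd edge added is B—E.

B-E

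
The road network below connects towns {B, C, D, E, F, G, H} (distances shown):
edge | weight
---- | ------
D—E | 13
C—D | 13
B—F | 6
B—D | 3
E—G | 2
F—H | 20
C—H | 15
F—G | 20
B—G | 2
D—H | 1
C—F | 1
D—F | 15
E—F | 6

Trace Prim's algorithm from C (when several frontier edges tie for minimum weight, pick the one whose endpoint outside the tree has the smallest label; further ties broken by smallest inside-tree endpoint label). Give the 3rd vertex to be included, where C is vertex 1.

B

Prim, starting at C.
Step 1: frontier [C—F 1, C—D 13, C—H 15] → take C—F (1); add F.
Step 2: frontier [C—D 13, C—H 15, B—F 6, E—F 6, D—F 15, F—G 20, F—H 20] → take B—F (6); add B.
Step 3: frontier [B—G 2, B—D 3, C—D 13, C—H 15, E—F 6, D—F 15, F—G 20, F—H 20] → take B—G (2); add G.
Step 4: frontier [B—D 3, C—D 13, C—H 15, E—F 6, D—F 15, F—H 20, E—G 2] → take E—G (2); add E.
Step 5: frontier [B—D 3, C—D 13, C—H 15, D—E 13, D—F 15, F—H 20] → take B—D (3); add D.
Step 6: frontier [C—H 15, D—H 1, F—H 20] → take D—H (1); add H.
Vertex order: C, F, B, G, E, D, H. The 3rd vertex is B.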